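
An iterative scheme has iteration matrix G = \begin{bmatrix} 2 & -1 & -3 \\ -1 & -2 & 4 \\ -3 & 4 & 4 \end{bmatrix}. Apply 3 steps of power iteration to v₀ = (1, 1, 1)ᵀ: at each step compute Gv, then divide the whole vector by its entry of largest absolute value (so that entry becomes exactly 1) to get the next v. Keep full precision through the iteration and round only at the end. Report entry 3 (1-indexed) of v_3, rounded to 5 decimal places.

Gv0 = (-2.000000, 1.000000, 5.000000); divide by 5.000000 → v1 = (-0.400000, 0.200000, 1.000000)
Gv1 = (-4.000000, 4.000000, 6.000000); divide by 6.000000 → v2 = (-0.666667, 0.666667, 1.000000)
Gv2 = (-5.000000, 3.333333, 8.666667); divide by 8.666667 → v3 = (-0.576923, 0.384615, 1.000000)
Requested entry of v3: 260/260 = 1.00000

1.00000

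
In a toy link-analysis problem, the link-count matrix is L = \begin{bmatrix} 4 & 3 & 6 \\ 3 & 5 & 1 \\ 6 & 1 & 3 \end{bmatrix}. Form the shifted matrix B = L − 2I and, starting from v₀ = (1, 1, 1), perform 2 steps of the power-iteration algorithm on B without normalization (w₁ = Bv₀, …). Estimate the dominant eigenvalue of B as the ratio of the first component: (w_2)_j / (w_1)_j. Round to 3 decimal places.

μ ≈ 8.273

B = L − 2I has rows (2, 3, 6); (3, 3, 1); (6, 1, 1)
w1 = Bv₀ = (2·1 + 3·1 + 6·1; 3·1 + 3·1 + 1·1; 6·1 + 1·1 + 1·1) = (11, 7, 8)
w2 = Bw1 = (2·11 + 3·7 + 6·8; 3·11 + 3·7 + 1·8; 6·11 + 1·7 + 1·8) = (91, 62, 81)
Ratio: 91/11 = 8.273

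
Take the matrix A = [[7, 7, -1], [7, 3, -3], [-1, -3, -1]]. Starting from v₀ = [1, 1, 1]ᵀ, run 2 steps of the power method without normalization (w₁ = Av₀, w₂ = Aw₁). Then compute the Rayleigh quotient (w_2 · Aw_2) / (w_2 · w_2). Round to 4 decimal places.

w1 = Av₀ = (7·1 + 7·1 + (-1)·1; 7·1 + 3·1 + (-3)·1; (-1)·1 + (-3)·1 + (-1)·1) = (13, 7, -5)
w2 = Aw1 = (7·13 + 7·7 + (-1)·(-5); 7·13 + 3·7 + (-3)·(-5); (-1)·13 + (-3)·7 + (-1)·(-5)) = (145, 127, -29)
Aw2 = (1933, 1483, -497)
w2·Aw2 = 145·1933 + 127·1483 + (-29)·(-497) = 483039; w2·w2 = 145·145 + 127·127 + (-29)·(-29) = 37995
λ ≈ 483039/37995 = 12.7132

λ ≈ 12.7132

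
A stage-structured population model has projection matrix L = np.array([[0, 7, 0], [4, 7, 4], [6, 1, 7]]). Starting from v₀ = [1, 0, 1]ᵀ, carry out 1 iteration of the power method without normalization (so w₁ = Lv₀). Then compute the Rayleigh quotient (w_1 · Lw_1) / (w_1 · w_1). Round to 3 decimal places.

9.232

w1 = Lv₀ = (0·1 + 7·0 + 0·1; 4·1 + 7·0 + 4·1; 6·1 + 1·0 + 7·1) = (0, 8, 13)
Lw1 = (56, 108, 99)
w1·Lw1 = 0·56 + 8·108 + 13·99 = 2151; w1·w1 = 0·0 + 8·8 + 13·13 = 233
λ ≈ 2151/233 = 9.232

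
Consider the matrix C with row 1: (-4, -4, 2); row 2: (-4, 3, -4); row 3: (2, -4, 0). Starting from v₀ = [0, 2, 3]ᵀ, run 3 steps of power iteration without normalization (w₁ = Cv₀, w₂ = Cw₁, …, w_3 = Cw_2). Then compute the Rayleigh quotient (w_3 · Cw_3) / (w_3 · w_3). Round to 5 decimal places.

λ ≈ -5.13086

w1 = Cv₀ = (-2, -6, -8)
w2 = Cw1 = (16, 22, 20)
w3 = Cw2 = (-112, -78, -56)
Cw3 = (648, 438, 88)
w3·Cw3 = (-112)·648 + (-78)·438 + (-56)·88 = -111668; w3·w3 = (-112)·(-112) + (-78)·(-78) + (-56)·(-56) = 21764
λ ≈ -111668/21764 = -5.13086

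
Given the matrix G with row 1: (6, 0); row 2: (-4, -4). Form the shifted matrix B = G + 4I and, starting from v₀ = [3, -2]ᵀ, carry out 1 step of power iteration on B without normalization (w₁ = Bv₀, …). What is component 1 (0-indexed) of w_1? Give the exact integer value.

B = G + 4I has rows (10, 0); (-4, 0)
w1 = Bv₀ = (10·3 + 0·(-2); (-4)·3 + 0·(-2)) = (30, -12)
Requested component of w1: -12

-12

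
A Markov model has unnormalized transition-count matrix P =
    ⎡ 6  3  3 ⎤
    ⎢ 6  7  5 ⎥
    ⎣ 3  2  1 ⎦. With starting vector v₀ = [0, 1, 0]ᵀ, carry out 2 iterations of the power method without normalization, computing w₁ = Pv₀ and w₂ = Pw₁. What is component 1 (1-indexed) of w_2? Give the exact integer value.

w1 = Pv₀ = (6·0 + 3·1 + 3·0; 6·0 + 7·1 + 5·0; 3·0 + 2·1 + 1·0) = (3, 7, 2)
w2 = Pw1 = (6·3 + 3·7 + 3·2; 6·3 + 7·7 + 5·2; 3·3 + 2·7 + 1·2) = (45, 77, 25)
The requested component of w2 is 45.

45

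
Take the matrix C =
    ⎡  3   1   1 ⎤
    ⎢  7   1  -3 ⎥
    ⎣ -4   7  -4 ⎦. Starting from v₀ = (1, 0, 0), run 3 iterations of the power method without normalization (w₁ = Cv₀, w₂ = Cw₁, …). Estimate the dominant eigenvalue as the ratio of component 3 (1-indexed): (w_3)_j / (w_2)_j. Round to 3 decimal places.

0.377

w1 = Cv₀ = (3, 7, -4)
w2 = Cw1 = (12, 40, 53)
w3 = Cw2 = (129, -35, 20)
Ratio at component: 20 / 53 = 0.377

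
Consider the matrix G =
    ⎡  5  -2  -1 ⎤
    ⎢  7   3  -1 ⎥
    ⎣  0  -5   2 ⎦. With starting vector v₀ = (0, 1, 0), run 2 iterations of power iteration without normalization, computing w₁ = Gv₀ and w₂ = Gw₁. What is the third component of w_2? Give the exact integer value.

-25

w1 = Gv₀ = (-2, 3, -5)
w2 = Gw1 = (-11, 0, -25)
The requested component of w2 is -25.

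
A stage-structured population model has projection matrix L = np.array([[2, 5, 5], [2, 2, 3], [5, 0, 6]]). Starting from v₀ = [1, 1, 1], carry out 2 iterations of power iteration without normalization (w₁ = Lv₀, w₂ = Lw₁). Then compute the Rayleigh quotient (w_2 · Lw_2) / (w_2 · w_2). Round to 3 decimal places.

λ ≈ 10.570

w1 = Lv₀ = (2·1 + 5·1 + 5·1; 2·1 + 2·1 + 3·1; 5·1 + 0·1 + 6·1) = (12, 7, 11)
w2 = Lw1 = (2·12 + 5·7 + 5·11; 2·12 + 2·7 + 3·11; 5·12 + 0·7 + 6·11) = (114, 71, 126)
Lw2 = (1213, 748, 1326)
w2·Lw2 = 114·1213 + 71·748 + 126·1326 = 358466; w2·w2 = 114·114 + 71·71 + 126·126 = 33913
λ ≈ 358466/33913 = 10.570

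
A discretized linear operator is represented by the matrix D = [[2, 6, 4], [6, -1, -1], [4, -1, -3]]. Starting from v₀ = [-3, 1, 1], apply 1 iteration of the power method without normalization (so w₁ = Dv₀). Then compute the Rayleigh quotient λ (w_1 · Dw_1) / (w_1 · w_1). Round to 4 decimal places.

w1 = Dv₀ = (2·(-3) + 6·1 + 4·1; 6·(-3) + (-1)·1 + (-1)·1; 4·(-3) + (-1)·1 + (-3)·1) = (4, -20, -16)
Dw1 = (-176, 60, 84)
w1·Dw1 = 4·(-176) + (-20)·60 + (-16)·84 = -3248; w1·w1 = 4·4 + (-20)·(-20) + (-16)·(-16) = 672
λ ≈ -3248/672 = -4.8333

-4.8333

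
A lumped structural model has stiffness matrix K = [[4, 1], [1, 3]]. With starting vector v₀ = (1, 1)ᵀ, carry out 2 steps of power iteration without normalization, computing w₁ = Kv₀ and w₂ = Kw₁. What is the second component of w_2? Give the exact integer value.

w1 = Kv₀ = (5, 4)
w2 = Kw1 = (24, 17)
The requested component of w2 is 17.

17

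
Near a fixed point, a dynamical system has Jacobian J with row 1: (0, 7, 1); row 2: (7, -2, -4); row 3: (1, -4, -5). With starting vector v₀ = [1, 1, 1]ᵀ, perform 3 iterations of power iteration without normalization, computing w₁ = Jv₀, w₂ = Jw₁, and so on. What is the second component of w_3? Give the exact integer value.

w1 = Jv₀ = (0·1 + 7·1 + 1·1; 7·1 + (-2)·1 + (-4)·1; 1·1 + (-4)·1 + (-5)·1) = (8, 1, -8)
w2 = Jw1 = (0·8 + 7·1 + 1·(-8); 7·8 + (-2)·1 + (-4)·(-8); 1·8 + (-4)·1 + (-5)·(-8)) = (-1, 86, 44)
w3 = Jw2 = (646, -355, -565)
The requested component of w3 is -355.

-355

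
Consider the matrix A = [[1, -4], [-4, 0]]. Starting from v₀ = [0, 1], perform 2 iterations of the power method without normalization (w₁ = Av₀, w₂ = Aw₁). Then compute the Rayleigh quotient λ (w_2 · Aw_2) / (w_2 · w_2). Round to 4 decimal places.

w1 = Av₀ = (1·0 + (-4)·1; (-4)·0 + 0·1) = (-4, 0)
w2 = Aw1 = (1·(-4) + (-4)·0; (-4)·(-4) + 0·0) = (-4, 16)
Aw2 = (-68, 16)
w2·Aw2 = (-4)·(-68) + 16·16 = 528; w2·w2 = (-4)·(-4) + 16·16 = 272
λ ≈ 528/272 = 1.9412

1.9412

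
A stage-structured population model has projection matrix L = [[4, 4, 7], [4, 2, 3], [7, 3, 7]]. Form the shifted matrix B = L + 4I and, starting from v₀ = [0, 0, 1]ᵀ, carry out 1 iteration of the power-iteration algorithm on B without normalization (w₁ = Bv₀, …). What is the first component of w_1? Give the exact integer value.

B = L + 4I has rows (8, 4, 7); (4, 6, 3); (7, 3, 11)
w1 = Bv₀ = (8·0 + 4·0 + 7·1; 4·0 + 6·0 + 3·1; 7·0 + 3·0 + 11·1) = (7, 3, 11)
Requested component of w1: 7

7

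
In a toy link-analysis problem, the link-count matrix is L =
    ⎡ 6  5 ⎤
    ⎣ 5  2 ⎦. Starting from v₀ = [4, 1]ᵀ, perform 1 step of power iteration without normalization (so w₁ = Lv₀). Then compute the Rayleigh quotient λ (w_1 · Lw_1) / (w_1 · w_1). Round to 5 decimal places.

w1 = Lv₀ = (29, 22)
Lw1 = (284, 189)
w1·Lw1 = 29·284 + 22·189 = 12394; w1·w1 = 29·29 + 22·22 = 1325
λ ≈ 12394/1325 = 9.35396

9.35396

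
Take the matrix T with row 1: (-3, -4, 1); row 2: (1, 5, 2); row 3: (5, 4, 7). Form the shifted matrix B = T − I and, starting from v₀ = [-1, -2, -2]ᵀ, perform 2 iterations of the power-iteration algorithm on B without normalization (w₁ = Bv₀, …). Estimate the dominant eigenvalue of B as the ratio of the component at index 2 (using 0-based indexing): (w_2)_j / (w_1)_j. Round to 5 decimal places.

6.08000

B = T − I has rows (-4, -4, 1); (1, 4, 2); (5, 4, 6)
w1 = Bv₀ = ((-4)·(-1) + (-4)·(-2) + 1·(-2); 1·(-1) + 4·(-2) + 2·(-2); 5·(-1) + 4·(-2) + 6·(-2)) = (10, -13, -25)
w2 = Bw1 = ((-4)·10 + (-4)·(-13) + 1·(-25); 1·10 + 4·(-13) + 2·(-25); 5·10 + 4·(-13) + 6·(-25)) = (-13, -92, -152)
Ratio: -152/-25 = 6.08000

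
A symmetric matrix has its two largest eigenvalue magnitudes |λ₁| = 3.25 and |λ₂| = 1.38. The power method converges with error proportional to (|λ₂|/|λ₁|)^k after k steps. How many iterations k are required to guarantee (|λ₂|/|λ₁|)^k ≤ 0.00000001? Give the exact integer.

|λ₂/λ₁| = 1.38/3.25 = 0.42462
Need k ≥ ln(0.00000001) / ln(0.42462) = -18.4207 / -0.8566 ≈ 21.505
Smallest integer k satisfying the bound: 22

22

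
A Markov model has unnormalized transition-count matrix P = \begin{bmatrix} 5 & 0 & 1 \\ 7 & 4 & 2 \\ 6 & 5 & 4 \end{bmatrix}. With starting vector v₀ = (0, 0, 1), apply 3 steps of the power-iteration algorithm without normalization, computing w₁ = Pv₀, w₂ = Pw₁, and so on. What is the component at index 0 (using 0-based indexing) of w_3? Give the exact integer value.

77

w1 = Pv₀ = (5·0 + 0·0 + 1·1; 7·0 + 4·0 + 2·1; 6·0 + 5·0 + 4·1) = (1, 2, 4)
w2 = Pw1 = (5·1 + 0·2 + 1·4; 7·1 + 4·2 + 2·4; 6·1 + 5·2 + 4·4) = (9, 23, 32)
w3 = Pw2 = (77, 219, 297)
The requested component of w3 is 77.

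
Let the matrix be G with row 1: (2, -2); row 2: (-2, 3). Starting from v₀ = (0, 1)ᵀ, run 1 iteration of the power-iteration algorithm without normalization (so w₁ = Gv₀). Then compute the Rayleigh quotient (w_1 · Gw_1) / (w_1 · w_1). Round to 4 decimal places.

w1 = Gv₀ = (-2, 3)
Gw1 = (-10, 13)
w1·Gw1 = (-2)·(-10) + 3·13 = 59; w1·w1 = (-2)·(-2) + 3·3 = 13
λ ≈ 59/13 = 4.5385

λ ≈ 4.5385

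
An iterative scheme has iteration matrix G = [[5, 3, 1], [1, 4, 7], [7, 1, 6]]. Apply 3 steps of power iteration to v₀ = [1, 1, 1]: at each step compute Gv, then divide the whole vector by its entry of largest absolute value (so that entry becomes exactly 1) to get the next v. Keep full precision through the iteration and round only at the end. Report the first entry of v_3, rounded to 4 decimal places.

Gv0 = (9.00000, 12.00000, 14.00000); divide by 14.00000 → v1 = (0.64286, 0.85714, 1.00000)
Gv1 = (6.78571, 11.07143, 11.35714); divide by 11.35714 → v2 = (0.59748, 0.97484, 1.00000)
Gv2 = (6.91195, 11.49686, 11.15723); divide by 11.49686 → v3 = (0.60120, 1.00000, 0.97046)
Requested entry of v3: 1099/1828 = 0.6012

0.6012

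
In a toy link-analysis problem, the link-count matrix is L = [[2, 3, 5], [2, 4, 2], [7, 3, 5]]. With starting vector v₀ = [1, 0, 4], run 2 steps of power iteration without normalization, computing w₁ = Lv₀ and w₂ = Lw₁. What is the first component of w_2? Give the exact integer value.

209

w1 = Lv₀ = (2·1 + 3·0 + 5·4; 2·1 + 4·0 + 2·4; 7·1 + 3·0 + 5·4) = (22, 10, 27)
w2 = Lw1 = (2·22 + 3·10 + 5·27; 2·22 + 4·10 + 2·27; 7·22 + 3·10 + 5·27) = (209, 138, 319)
The requested component of w2 is 209.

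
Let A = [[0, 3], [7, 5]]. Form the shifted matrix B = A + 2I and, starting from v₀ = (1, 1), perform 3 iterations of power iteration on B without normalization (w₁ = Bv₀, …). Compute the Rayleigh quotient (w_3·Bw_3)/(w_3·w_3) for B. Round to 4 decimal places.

B = A + 2I has rows (2, 3); (7, 7)
w1 = Bv₀ = (5, 14)
w2 = Bw1 = (52, 133)
w3 = Bw2 = (503, 1295)
Bw3 = (4891, 12586)
w3·Bw3 = 18759043; w3·w3 = 1930034; μ ≈ 18759043/1930034 = 9.7195

9.7195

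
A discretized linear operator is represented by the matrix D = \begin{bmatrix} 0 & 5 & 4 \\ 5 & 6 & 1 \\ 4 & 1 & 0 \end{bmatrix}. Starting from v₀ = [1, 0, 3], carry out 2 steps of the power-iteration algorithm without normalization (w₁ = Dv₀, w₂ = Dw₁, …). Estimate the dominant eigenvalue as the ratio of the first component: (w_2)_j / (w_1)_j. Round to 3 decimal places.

w1 = Dv₀ = (0·1 + 5·0 + 4·3; 5·1 + 6·0 + 1·3; 4·1 + 1·0 + 0·3) = (12, 8, 4)
w2 = Dw1 = (0·12 + 5·8 + 4·4; 5·12 + 6·8 + 1·4; 4·12 + 1·8 + 0·4) = (56, 112, 56)
Ratio at component: 56 / 12 = 4.667

4.667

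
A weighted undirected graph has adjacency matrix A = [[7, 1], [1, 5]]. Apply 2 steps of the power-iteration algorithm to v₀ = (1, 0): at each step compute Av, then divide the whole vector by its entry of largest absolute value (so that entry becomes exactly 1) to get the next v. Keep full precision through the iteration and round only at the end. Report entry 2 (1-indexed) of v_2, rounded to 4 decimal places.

0.2400

Av0 = (7.00000, 1.00000); divide by 7.00000 → v1 = (1.00000, 0.14286)
Av1 = (7.14286, 1.71429); divide by 7.14286 → v2 = (1.00000, 0.24000)
Requested entry of v2: 12/50 = 0.2400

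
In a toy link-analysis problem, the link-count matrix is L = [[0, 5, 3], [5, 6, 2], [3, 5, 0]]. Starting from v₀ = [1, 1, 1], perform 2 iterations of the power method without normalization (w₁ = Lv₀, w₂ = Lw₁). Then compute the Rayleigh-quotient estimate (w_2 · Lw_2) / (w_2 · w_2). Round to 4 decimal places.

w1 = Lv₀ = (0·1 + 5·1 + 3·1; 5·1 + 6·1 + 2·1; 3·1 + 5·1 + 0·1) = (8, 13, 8)
w2 = Lw1 = (0·8 + 5·13 + 3·8; 5·8 + 6·13 + 2·8; 3·8 + 5·13 + 0·8) = (89, 134, 89)
Lw2 = (937, 1427, 937)
w2·Lw2 = 89·937 + 134·1427 + 89·937 = 358004; w2·w2 = 89·89 + 134·134 + 89·89 = 33798
λ ≈ 358004/33798 = 10.5925

10.5925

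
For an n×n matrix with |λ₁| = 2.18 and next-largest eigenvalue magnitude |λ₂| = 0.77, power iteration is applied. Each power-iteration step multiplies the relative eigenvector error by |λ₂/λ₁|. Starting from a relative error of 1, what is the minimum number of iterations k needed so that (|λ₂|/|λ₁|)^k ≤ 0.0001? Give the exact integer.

9

|λ₂/λ₁| = 0.77/2.18 = 0.35321
Need k ≥ ln(0.0001) / ln(0.35321) = -9.2103 / -1.0407 ≈ 8.850
Smallest integer k satisfying the bound: 9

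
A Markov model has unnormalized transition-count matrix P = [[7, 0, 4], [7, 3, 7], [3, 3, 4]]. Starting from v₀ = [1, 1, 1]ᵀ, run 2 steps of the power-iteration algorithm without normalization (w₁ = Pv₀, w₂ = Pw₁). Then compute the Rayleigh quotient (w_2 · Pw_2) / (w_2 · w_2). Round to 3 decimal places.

w1 = Pv₀ = (7·1 + 0·1 + 4·1; 7·1 + 3·1 + 7·1; 3·1 + 3·1 + 4·1) = (11, 17, 10)
w2 = Pw1 = (7·11 + 0·17 + 4·10; 7·11 + 3·17 + 7·10; 3·11 + 3·17 + 4·10) = (117, 198, 124)
Pw2 = (1315, 2281, 1441)
w2·Pw2 = 117·1315 + 198·2281 + 124·1441 = 784177; w2·w2 = 117·117 + 198·198 + 124·124 = 68269
λ ≈ 784177/68269 = 11.487

11.487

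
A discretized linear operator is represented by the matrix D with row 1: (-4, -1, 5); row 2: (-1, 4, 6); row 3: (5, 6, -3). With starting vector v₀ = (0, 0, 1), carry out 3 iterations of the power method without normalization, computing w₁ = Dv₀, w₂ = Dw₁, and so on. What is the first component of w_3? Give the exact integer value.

513

w1 = Dv₀ = ((-4)·0 + (-1)·0 + 5·1; (-1)·0 + 4·0 + 6·1; 5·0 + 6·0 + (-3)·1) = (5, 6, -3)
w2 = Dw1 = ((-4)·5 + (-1)·6 + 5·(-3); (-1)·5 + 4·6 + 6·(-3); 5·5 + 6·6 + (-3)·(-3)) = (-41, 1, 70)
w3 = Dw2 = (513, 465, -409)
The requested component of w3 is 513.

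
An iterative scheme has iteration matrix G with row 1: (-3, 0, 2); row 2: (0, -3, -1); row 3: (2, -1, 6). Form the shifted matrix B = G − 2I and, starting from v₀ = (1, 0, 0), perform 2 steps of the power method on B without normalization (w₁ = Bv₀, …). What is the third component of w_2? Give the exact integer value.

-2

B = G − 2I has rows (-5, 0, 2); (0, -5, -1); (2, -1, 4)
w1 = Bv₀ = ((-5)·1 + 0·0 + 2·0; 0·1 + (-5)·0 + (-1)·0; 2·1 + (-1)·0 + 4·0) = (-5, 0, 2)
w2 = Bw1 = ((-5)·(-5) + 0·0 + 2·2; 0·(-5) + (-5)·0 + (-1)·2; 2·(-5) + (-1)·0 + 4·2) = (29, -2, -2)
Requested component of w2: -2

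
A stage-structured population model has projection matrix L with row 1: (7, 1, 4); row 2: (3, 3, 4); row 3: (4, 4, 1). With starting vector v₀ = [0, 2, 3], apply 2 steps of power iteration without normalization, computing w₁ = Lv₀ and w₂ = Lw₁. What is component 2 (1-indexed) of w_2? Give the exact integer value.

140

w1 = Lv₀ = (7·0 + 1·2 + 4·3; 3·0 + 3·2 + 4·3; 4·0 + 4·2 + 1·3) = (14, 18, 11)
w2 = Lw1 = (7·14 + 1·18 + 4·11; 3·14 + 3·18 + 4·11; 4·14 + 4·18 + 1·11) = (160, 140, 139)
The requested component of w2 is 140.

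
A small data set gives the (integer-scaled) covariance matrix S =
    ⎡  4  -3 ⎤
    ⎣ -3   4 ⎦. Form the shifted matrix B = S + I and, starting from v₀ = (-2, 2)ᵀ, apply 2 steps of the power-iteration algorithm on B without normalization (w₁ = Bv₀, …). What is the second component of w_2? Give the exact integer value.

B = S + I has rows (5, -3); (-3, 5)
w1 = Bv₀ = (5·(-2) + (-3)·2; (-3)·(-2) + 5·2) = (-16, 16)
w2 = Bw1 = (5·(-16) + (-3)·16; (-3)·(-16) + 5·16) = (-128, 128)
Requested component of w2: 128

128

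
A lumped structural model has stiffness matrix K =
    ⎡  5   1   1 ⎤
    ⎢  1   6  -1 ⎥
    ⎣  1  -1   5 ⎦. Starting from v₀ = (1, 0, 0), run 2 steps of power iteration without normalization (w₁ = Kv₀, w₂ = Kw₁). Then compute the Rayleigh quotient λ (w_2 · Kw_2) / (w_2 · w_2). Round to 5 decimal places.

w1 = Kv₀ = (5·1 + 1·0 + 1·0; 1·1 + 6·0 + (-1)·0; 1·1 + (-1)·0 + 5·0) = (5, 1, 1)
w2 = Kw1 = (5·5 + 1·1 + 1·1; 1·5 + 6·1 + (-1)·1; 1·5 + (-1)·1 + 5·1) = (27, 10, 9)
Kw2 = (154, 78, 62)
w2·Kw2 = 27·154 + 10·78 + 9·62 = 5496; w2·w2 = 27·27 + 10·10 + 9·9 = 910
λ ≈ 5496/910 = 6.03956

λ ≈ 6.03956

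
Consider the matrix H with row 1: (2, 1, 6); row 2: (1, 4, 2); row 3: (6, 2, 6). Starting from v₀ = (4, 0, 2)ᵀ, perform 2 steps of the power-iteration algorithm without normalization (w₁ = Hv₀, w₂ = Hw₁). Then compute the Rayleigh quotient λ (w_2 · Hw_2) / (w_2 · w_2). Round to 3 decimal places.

λ ≈ 11.004

w1 = Hv₀ = (20, 8, 36)
w2 = Hw1 = (264, 124, 352)
Hw2 = (2764, 1464, 3944)
w2·Hw2 = 264·2764 + 124·1464 + 352·3944 = 2299520; w2·w2 = 264·264 + 124·124 + 352·352 = 208976
λ ≈ 2299520/208976 = 11.004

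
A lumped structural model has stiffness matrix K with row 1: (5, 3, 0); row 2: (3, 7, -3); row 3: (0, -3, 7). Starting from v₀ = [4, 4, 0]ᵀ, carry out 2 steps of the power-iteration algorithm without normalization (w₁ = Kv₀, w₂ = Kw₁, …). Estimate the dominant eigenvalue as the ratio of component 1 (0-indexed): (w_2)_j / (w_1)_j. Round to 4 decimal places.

w1 = Kv₀ = (5·4 + 3·4 + 0·0; 3·4 + 7·4 + (-3)·0; 0·4 + (-3)·4 + 7·0) = (32, 40, -12)
w2 = Kw1 = (5·32 + 3·40 + 0·(-12); 3·32 + 7·40 + (-3)·(-12); 0·32 + (-3)·40 + 7·(-12)) = (280, 412, -204)
Ratio at component: 412 / 40 = 10.3000

10.3000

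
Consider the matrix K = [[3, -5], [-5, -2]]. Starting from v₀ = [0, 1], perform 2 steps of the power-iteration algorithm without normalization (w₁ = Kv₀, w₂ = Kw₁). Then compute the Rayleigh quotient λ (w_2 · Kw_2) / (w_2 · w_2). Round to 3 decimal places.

w1 = Kv₀ = (3·0 + (-5)·1; (-5)·0 + (-2)·1) = (-5, -2)
w2 = Kw1 = (3·(-5) + (-5)·(-2); (-5)·(-5) + (-2)·(-2)) = (-5, 29)
Kw2 = (-160, -33)
w2·Kw2 = (-5)·(-160) + 29·(-33) = -157; w2·w2 = (-5)·(-5) + 29·29 = 866
λ ≈ -157/866 = -0.181

-0.181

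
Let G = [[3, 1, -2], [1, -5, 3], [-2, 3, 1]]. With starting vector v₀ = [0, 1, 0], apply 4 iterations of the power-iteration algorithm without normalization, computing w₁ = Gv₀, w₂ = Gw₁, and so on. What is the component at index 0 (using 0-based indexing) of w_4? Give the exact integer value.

-322

w1 = Gv₀ = (3·0 + 1·1 + (-2)·0; 1·0 + (-5)·1 + 3·0; (-2)·0 + 3·1 + 1·0) = (1, -5, 3)
w2 = Gw1 = (3·1 + 1·(-5) + (-2)·3; 1·1 + (-5)·(-5) + 3·3; (-2)·1 + 3·(-5) + 1·3) = (-8, 35, -14)
w3 = Gw2 = (39, -225, 107)
w4 = Gw3 = (-322, 1485, -646)
The requested component of w4 is -322.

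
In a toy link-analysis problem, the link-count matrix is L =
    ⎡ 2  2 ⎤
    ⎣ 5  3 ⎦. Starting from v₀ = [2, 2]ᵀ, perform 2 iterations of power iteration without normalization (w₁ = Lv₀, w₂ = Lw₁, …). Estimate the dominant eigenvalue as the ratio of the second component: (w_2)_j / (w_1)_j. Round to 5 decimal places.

λ ≈ 5.50000

w1 = Lv₀ = (8, 16)
w2 = Lw1 = (48, 88)
Ratio at component: 88 / 16 = 5.50000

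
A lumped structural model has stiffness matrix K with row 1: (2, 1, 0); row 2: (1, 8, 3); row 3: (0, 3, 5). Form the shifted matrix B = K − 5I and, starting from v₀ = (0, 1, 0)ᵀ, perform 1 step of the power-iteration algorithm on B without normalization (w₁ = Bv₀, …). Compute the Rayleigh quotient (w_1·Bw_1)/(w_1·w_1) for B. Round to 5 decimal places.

4.42105

B = K − 5I has rows (-3, 1, 0); (1, 3, 3); (0, 3, 0)
w1 = Bv₀ = (1, 3, 3)
Bw1 = (0, 19, 9)
w1·Bw1 = 84; w1·w1 = 19; μ ≈ 84/19 = 4.42105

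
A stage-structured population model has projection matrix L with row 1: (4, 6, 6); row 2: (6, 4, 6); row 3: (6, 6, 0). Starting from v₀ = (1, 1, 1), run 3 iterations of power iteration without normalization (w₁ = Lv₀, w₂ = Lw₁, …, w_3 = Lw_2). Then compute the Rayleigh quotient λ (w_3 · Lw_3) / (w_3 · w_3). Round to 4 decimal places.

14.8486

w1 = Lv₀ = (16, 16, 12)
w2 = Lw1 = (232, 232, 192)
w3 = Lw2 = (3472, 3472, 2784)
Lw3 = (51424, 51424, 41664)
w3·Lw3 = 3472·51424 + 3472·51424 + 2784·41664 = 473080832; w3·w3 = 3472·3472 + 3472·3472 + 2784·2784 = 31860224
λ ≈ 473080832/31860224 = 14.8486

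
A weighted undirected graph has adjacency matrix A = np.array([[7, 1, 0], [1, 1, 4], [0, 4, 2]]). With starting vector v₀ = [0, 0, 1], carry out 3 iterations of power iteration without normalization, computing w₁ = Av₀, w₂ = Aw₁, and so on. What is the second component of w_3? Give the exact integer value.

96

w1 = Av₀ = (7·0 + 1·0 + 0·1; 1·0 + 1·0 + 4·1; 0·0 + 4·0 + 2·1) = (0, 4, 2)
w2 = Aw1 = (7·0 + 1·4 + 0·2; 1·0 + 1·4 + 4·2; 0·0 + 4·4 + 2·2) = (4, 12, 20)
w3 = Aw2 = (40, 96, 88)
The requested component of w3 is 96.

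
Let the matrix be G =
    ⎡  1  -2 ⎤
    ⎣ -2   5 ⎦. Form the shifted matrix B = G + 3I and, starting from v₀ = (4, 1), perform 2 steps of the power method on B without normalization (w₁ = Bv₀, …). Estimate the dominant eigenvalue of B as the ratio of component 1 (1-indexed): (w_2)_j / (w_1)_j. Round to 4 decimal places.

B = G + 3I has rows (4, -2); (-2, 8)
w1 = Bv₀ = (4·4 + (-2)·1; (-2)·4 + 8·1) = (14, 0)
w2 = Bw1 = (4·14 + (-2)·0; (-2)·14 + 8·0) = (56, -28)
Ratio: 56/14 = 4.0000

4.0000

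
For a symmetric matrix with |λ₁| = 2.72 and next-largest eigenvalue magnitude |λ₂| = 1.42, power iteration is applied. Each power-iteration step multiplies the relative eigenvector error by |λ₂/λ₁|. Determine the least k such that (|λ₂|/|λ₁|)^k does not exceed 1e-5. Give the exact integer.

|λ₂/λ₁| = 1.42/2.72 = 0.52206
Need k ≥ ln(1e-5) / ln(0.52206) = -11.5129 / -0.6500 ≈ 17.713
Smallest integer k satisfying the bound: 18

18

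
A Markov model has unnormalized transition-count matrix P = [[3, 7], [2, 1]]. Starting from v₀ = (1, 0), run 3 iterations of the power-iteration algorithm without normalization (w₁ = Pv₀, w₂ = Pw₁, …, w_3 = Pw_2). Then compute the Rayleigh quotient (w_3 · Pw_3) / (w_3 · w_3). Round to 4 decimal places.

w1 = Pv₀ = (3, 2)
w2 = Pw1 = (23, 8)
w3 = Pw2 = (125, 54)
Pw3 = (753, 304)
w3·Pw3 = 125·753 + 54·304 = 110541; w3·w3 = 125·125 + 54·54 = 18541
λ ≈ 110541/18541 = 5.9620

λ ≈ 5.9620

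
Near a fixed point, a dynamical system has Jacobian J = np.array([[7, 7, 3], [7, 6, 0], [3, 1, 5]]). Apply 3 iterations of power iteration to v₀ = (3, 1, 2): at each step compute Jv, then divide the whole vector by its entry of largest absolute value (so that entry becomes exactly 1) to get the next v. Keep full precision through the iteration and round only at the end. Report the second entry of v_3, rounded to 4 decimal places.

0.8424

Jv0 = (34.00000, 27.00000, 20.00000); divide by 34.00000 → v1 = (1.00000, 0.79412, 0.58824)
Jv1 = (14.32353, 11.76471, 6.73529); divide by 14.32353 → v2 = (1.00000, 0.82136, 0.47023)
Jv2 = (14.16016, 11.92813, 6.17248); divide by 14.16016 → v3 = (1.00000, 0.84237, 0.43590)
Requested entry of v3: 5809/6896 = 0.8424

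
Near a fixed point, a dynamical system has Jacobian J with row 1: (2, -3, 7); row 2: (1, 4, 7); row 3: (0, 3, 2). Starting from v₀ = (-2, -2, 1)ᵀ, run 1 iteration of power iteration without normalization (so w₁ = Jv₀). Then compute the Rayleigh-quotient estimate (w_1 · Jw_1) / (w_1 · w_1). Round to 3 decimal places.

w1 = Jv₀ = (9, -3, -4)
Jw1 = (-1, -31, -17)
w1·Jw1 = 9·(-1) + (-3)·(-31) + (-4)·(-17) = 152; w1·w1 = 9·9 + (-3)·(-3) + (-4)·(-4) = 106
λ ≈ 152/106 = 1.434

1.434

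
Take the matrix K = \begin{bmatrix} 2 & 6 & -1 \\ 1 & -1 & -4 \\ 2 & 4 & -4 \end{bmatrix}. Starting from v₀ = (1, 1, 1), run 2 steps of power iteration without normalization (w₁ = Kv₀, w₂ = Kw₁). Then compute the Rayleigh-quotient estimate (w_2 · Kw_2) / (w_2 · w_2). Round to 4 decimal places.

w1 = Kv₀ = (2·1 + 6·1 + (-1)·1; 1·1 + (-1)·1 + (-4)·1; 2·1 + 4·1 + (-4)·1) = (7, -4, 2)
w2 = Kw1 = (2·7 + 6·(-4) + (-1)·2; 1·7 + (-1)·(-4) + (-4)·2; 2·7 + 4·(-4) + (-4)·2) = (-12, 3, -10)
Kw2 = (4, 25, 28)
w2·Kw2 = (-12)·4 + 3·25 + (-10)·28 = -253; w2·w2 = (-12)·(-12) + 3·3 + (-10)·(-10) = 253
λ ≈ -253/253 = -1.0000

-1.0000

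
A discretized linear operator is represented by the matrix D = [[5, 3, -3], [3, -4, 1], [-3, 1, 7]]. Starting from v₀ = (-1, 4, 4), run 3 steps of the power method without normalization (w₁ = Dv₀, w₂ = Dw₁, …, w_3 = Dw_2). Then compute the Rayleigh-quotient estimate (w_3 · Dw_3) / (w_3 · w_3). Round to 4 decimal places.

w1 = Dv₀ = (5·(-1) + 3·4 + (-3)·4; 3·(-1) + (-4)·4 + 1·4; (-3)·(-1) + 1·4 + 7·4) = (-5, -15, 35)
w2 = Dw1 = (5·(-5) + 3·(-15) + (-3)·35; 3·(-5) + (-4)·(-15) + 1·35; (-3)·(-5) + 1·(-15) + 7·35) = (-175, 80, 245)
w3 = Dw2 = (-1370, -600, 2320)
Dw3 = (-15610, 610, 19750)
w3·Dw3 = (-1370)·(-15610) + (-600)·610 + 2320·19750 = 66839700; w3·w3 = (-1370)·(-1370) + (-600)·(-600) + 2320·2320 = 7619300
λ ≈ 66839700/7619300 = 8.7724

λ ≈ 8.7724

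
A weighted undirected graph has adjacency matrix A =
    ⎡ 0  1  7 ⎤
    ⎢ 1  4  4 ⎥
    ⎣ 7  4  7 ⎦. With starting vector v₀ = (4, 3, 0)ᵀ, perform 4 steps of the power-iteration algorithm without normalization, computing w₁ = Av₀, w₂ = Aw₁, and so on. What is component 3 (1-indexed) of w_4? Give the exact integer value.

w1 = Av₀ = (0·4 + 1·3 + 7·0; 1·4 + 4·3 + 4·0; 7·4 + 4·3 + 7·0) = (3, 16, 40)
w2 = Aw1 = (0·3 + 1·16 + 7·40; 1·3 + 4·16 + 4·40; 7·3 + 4·16 + 7·40) = (296, 227, 365)
w3 = Aw2 = (2782, 2664, 5535)
w4 = Aw3 = (41409, 35578, 68875)
The requested component of w4 is 68875.

68875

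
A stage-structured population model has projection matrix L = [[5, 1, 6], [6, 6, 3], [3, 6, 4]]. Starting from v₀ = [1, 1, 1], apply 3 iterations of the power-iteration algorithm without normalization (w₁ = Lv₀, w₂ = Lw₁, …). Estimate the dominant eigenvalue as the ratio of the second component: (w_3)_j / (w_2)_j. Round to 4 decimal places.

13.2239

w1 = Lv₀ = (5·1 + 1·1 + 6·1; 6·1 + 6·1 + 3·1; 3·1 + 6·1 + 4·1) = (12, 15, 13)
w2 = Lw1 = (5·12 + 1·15 + 6·13; 6·12 + 6·15 + 3·13; 3·12 + 6·15 + 4·13) = (153, 201, 178)
w3 = Lw2 = (2034, 2658, 2377)
Ratio at component: 2658 / 201 = 13.2239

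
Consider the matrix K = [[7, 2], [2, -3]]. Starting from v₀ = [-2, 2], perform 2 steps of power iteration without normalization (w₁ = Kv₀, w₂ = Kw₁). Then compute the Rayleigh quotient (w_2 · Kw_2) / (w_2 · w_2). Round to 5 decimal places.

w1 = Kv₀ = (7·(-2) + 2·2; 2·(-2) + (-3)·2) = (-10, -10)
w2 = Kw1 = (7·(-10) + 2·(-10); 2·(-10) + (-3)·(-10)) = (-90, 10)
Kw2 = (-610, -210)
w2·Kw2 = (-90)·(-610) + 10·(-210) = 52800; w2·w2 = (-90)·(-90) + 10·10 = 8200
λ ≈ 52800/8200 = 6.43902

6.43902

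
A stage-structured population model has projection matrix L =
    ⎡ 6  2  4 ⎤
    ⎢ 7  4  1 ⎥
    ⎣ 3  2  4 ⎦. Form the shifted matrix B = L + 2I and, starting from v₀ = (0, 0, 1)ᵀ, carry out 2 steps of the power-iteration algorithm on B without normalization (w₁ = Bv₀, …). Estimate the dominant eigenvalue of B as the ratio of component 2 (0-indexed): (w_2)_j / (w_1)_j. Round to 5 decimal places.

8.33333

B = L + 2I has rows (8, 2, 4); (7, 6, 1); (3, 2, 6)
w1 = Bv₀ = (8·0 + 2·0 + 4·1; 7·0 + 6·0 + 1·1; 3·0 + 2·0 + 6·1) = (4, 1, 6)
w2 = Bw1 = (8·4 + 2·1 + 4·6; 7·4 + 6·1 + 1·6; 3·4 + 2·1 + 6·6) = (58, 40, 50)
Ratio: 50/6 = 8.33333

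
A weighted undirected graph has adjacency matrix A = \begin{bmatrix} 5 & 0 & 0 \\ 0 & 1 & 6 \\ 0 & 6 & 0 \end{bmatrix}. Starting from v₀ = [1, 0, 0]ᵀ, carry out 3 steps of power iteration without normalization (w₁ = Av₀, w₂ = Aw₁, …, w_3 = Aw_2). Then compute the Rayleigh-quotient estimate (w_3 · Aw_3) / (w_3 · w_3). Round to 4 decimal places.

5.0000

w1 = Av₀ = (5·1 + 0·0 + 0·0; 0·1 + 1·0 + 6·0; 0·1 + 6·0 + 0·0) = (5, 0, 0)
w2 = Aw1 = (5·5 + 0·0 + 0·0; 0·5 + 1·0 + 6·0; 0·5 + 6·0 + 0·0) = (25, 0, 0)
w3 = Aw2 = (125, 0, 0)
Aw3 = (625, 0, 0)
w3·Aw3 = 125·625 + 0·0 + 0·0 = 78125; w3·w3 = 125·125 + 0·0 + 0·0 = 15625
λ ≈ 78125/15625 = 5.0000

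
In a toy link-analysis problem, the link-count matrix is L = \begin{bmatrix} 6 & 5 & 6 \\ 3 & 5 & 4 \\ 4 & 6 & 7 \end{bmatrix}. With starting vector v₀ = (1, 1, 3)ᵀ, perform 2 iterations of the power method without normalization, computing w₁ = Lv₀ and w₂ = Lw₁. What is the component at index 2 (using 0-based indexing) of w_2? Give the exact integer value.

453

w1 = Lv₀ = (6·1 + 5·1 + 6·3; 3·1 + 5·1 + 4·3; 4·1 + 6·1 + 7·3) = (29, 20, 31)
w2 = Lw1 = (6·29 + 5·20 + 6·31; 3·29 + 5·20 + 4·31; 4·29 + 6·20 + 7·31) = (460, 311, 453)
The requested component of w2 is 453.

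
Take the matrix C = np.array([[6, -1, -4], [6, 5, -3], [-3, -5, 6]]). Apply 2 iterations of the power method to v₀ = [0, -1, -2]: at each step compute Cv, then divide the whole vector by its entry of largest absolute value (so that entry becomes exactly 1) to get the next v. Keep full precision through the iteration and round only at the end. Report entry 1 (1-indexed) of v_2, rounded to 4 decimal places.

1.0000

Cv0 = (9.00000, 1.00000, -7.00000); divide by 9.00000 → v1 = (1.00000, 0.11111, -0.77778)
Cv1 = (9.00000, 8.88889, -8.22222); divide by 9.00000 → v2 = (1.00000, 0.98765, -0.91358)
Requested entry of v2: 81/81 = 1.0000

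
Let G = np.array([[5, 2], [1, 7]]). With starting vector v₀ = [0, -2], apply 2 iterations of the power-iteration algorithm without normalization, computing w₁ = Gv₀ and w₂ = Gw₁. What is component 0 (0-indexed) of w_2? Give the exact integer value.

-48

w1 = Gv₀ = (5·0 + 2·(-2); 1·0 + 7·(-2)) = (-4, -14)
w2 = Gw1 = (5·(-4) + 2·(-14); 1·(-4) + 7·(-14)) = (-48, -102)
The requested component of w2 is -48.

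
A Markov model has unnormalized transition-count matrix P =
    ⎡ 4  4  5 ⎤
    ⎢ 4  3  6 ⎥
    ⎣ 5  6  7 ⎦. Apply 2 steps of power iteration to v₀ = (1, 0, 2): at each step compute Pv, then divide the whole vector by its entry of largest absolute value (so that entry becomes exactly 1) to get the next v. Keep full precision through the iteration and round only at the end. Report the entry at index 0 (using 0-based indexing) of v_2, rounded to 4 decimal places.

0.7191

Pv0 = (14.00000, 16.00000, 19.00000); divide by 19.00000 → v1 = (0.73684, 0.84211, 1.00000)
Pv1 = (11.31579, 11.47368, 15.73684); divide by 15.73684 → v2 = (0.71906, 0.72910, 1.00000)
Requested entry of v2: 215/299 = 0.7191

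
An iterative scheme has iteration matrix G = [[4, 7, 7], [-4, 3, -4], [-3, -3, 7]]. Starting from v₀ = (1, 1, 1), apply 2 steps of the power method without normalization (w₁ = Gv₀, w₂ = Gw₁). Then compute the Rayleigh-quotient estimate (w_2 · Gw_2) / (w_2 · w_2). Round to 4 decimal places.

0.1536

w1 = Gv₀ = (4·1 + 7·1 + 7·1; (-4)·1 + 3·1 + (-4)·1; (-3)·1 + (-3)·1 + 7·1) = (18, -5, 1)
w2 = Gw1 = (4·18 + 7·(-5) + 7·1; (-4)·18 + 3·(-5) + (-4)·1; (-3)·18 + (-3)·(-5) + 7·1) = (44, -91, -32)
Gw2 = (-685, -321, -83)
w2·Gw2 = 44·(-685) + (-91)·(-321) + (-32)·(-83) = 1727; w2·w2 = 44·44 + (-91)·(-91) + (-32)·(-32) = 11241
λ ≈ 1727/11241 = 0.1536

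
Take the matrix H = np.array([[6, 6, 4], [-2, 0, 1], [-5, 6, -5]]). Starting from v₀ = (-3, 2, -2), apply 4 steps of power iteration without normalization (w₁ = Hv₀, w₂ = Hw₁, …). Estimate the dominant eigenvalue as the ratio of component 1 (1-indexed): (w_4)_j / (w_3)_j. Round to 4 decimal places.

λ ≈ 6.0325

w1 = Hv₀ = (6·(-3) + 6·2 + 4·(-2); (-2)·(-3) + 0·2 + 1·(-2); (-5)·(-3) + 6·2 + (-5)·(-2)) = (-14, 4, 37)
w2 = Hw1 = (6·(-14) + 6·4 + 4·37; (-2)·(-14) + 0·4 + 1·37; (-5)·(-14) + 6·4 + (-5)·37) = (88, 65, -91)
w3 = Hw2 = (554, -267, 405)
w4 = Hw3 = (3342, -703, -6397)
Ratio at component: 3342 / 554 = 6.0325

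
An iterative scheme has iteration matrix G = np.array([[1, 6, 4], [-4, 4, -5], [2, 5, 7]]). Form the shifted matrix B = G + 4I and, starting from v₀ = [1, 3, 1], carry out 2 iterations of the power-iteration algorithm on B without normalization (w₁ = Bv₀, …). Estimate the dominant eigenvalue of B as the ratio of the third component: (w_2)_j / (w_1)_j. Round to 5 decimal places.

μ ≈ 15.60714

B = G + 4I has rows (5, 6, 4); (-4, 8, -5); (2, 5, 11)
w1 = Bv₀ = (5·1 + 6·3 + 4·1; (-4)·1 + 8·3 + (-5)·1; 2·1 + 5·3 + 11·1) = (27, 15, 28)
w2 = Bw1 = (5·27 + 6·15 + 4·28; (-4)·27 + 8·15 + (-5)·28; 2·27 + 5·15 + 11·28) = (337, -128, 437)
Ratio: 437/28 = 15.60714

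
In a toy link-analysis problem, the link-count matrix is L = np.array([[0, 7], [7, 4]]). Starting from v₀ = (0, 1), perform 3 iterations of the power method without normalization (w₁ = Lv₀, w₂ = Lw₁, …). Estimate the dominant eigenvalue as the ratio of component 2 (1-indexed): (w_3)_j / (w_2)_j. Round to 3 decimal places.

w1 = Lv₀ = (7, 4)
w2 = Lw1 = (28, 65)
w3 = Lw2 = (455, 456)
Ratio at component: 456 / 65 = 7.015

7.015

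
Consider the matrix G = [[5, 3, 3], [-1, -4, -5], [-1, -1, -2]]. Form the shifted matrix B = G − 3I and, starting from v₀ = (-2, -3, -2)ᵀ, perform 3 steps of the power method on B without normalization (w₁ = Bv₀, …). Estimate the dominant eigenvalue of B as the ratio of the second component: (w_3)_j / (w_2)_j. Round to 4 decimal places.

μ ≈ -8.1812

B = G − 3I has rows (2, 3, 3); (-1, -7, -5); (-1, -1, -5)
w1 = Bv₀ = (2·(-2) + 3·(-3) + 3·(-2); (-1)·(-2) + (-7)·(-3) + (-5)·(-2); (-1)·(-2) + (-1)·(-3) + (-5)·(-2)) = (-19, 33, 15)
w2 = Bw1 = (2·(-19) + 3·33 + 3·15; (-1)·(-19) + (-7)·33 + (-5)·15; (-1)·(-19) + (-1)·33 + (-5)·15) = (106, -287, -89)
w3 = Bw2 = (-916, 2348, 626)
Ratio: 2348/-287 = -8.1812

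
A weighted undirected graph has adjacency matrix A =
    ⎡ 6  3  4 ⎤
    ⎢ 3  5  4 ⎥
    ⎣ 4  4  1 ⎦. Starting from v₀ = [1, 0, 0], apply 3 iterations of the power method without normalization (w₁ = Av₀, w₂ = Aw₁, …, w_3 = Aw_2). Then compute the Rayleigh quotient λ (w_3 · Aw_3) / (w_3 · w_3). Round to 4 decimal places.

w1 = Av₀ = (6·1 + 3·0 + 4·0; 3·1 + 5·0 + 4·0; 4·1 + 4·0 + 1·0) = (6, 3, 4)
w2 = Aw1 = (6·6 + 3·3 + 4·4; 3·6 + 5·3 + 4·4; 4·6 + 4·3 + 1·4) = (61, 49, 40)
w3 = Aw2 = (673, 588, 480)
Aw3 = (7722, 6879, 5524)
w3·Aw3 = 673·7722 + 588·6879 + 480·5524 = 11893278; w3·w3 = 673·673 + 588·588 + 480·480 = 1029073
λ ≈ 11893278/1029073 = 11.5573

λ ≈ 11.5573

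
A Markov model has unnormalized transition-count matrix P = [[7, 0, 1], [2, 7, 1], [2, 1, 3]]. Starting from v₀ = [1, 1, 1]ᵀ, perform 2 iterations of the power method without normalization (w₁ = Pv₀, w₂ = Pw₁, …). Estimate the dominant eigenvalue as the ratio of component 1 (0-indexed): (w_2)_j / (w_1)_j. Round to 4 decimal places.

w1 = Pv₀ = (8, 10, 6)
w2 = Pw1 = (62, 92, 44)
Ratio at component: 92 / 10 = 9.2000

λ ≈ 9.2000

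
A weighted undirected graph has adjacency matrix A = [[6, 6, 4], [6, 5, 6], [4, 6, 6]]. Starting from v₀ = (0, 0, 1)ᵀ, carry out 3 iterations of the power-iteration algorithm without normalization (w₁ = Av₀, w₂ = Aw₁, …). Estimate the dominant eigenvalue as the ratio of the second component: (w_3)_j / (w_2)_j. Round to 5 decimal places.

w1 = Av₀ = (4, 6, 6)
w2 = Aw1 = (84, 90, 88)
w3 = Aw2 = (1396, 1482, 1404)
Ratio at component: 1482 / 90 = 16.46667

16.46667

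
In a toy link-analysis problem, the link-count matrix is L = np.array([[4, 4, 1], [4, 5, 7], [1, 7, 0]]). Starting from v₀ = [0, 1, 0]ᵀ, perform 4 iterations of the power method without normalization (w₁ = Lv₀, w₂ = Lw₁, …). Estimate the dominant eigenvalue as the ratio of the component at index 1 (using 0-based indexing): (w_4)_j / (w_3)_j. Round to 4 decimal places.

λ ≈ 12.8156

w1 = Lv₀ = (4, 5, 7)
w2 = Lw1 = (43, 90, 39)
w3 = Lw2 = (571, 895, 673)
w4 = Lw3 = (6537, 11470, 6836)
Ratio at component: 11470 / 895 = 12.8156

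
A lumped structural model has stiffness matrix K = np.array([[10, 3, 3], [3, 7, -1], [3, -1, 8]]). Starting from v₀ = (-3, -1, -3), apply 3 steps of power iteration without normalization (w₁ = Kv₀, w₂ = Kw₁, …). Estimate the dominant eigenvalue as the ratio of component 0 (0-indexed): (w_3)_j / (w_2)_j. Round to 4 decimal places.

w1 = Kv₀ = (-42, -13, -32)
w2 = Kw1 = (-555, -185, -369)
w3 = Kw2 = (-7212, -2591, -4432)
Ratio at component: -7212 / -555 = 12.9946

12.9946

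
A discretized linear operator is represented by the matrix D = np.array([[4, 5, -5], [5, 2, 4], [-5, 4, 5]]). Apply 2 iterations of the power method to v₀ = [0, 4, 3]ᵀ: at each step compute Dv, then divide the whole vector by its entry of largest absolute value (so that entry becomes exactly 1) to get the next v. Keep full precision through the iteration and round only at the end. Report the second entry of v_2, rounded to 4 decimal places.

0.9000

Dv0 = (5.00000, 20.00000, 31.00000); divide by 31.00000 → v1 = (0.16129, 0.64516, 1.00000)
Dv1 = (-1.12903, 6.09677, 6.77419); divide by 6.77419 → v2 = (-0.16667, 0.90000, 1.00000)
Requested entry of v2: 189/210 = 0.9000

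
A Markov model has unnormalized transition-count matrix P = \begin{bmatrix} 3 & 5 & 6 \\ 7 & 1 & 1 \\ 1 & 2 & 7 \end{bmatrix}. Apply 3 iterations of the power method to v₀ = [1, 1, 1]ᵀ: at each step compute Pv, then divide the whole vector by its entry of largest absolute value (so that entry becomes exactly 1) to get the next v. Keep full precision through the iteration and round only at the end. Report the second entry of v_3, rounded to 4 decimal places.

0.7619

Pv0 = (14.00000, 9.00000, 10.00000); divide by 14.00000 → v1 = (1.00000, 0.64286, 0.71429)
Pv1 = (10.50000, 8.35714, 7.28571); divide by 10.50000 → v2 = (1.00000, 0.79592, 0.69388)
Pv2 = (11.14286, 8.48980, 7.44898); divide by 11.14286 → v3 = (1.00000, 0.76190, 0.66850)
Requested entry of v3: 1248/1638 = 0.7619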